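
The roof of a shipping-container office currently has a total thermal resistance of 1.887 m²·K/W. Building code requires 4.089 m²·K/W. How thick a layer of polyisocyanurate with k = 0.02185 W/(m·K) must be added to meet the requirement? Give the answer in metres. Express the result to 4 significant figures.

ΔR = 4.089 − 1.887 = 2.202 m²·K/W
L = ΔR × k = 2.202 × 0.02185 = 0.048114 m

0.04811 m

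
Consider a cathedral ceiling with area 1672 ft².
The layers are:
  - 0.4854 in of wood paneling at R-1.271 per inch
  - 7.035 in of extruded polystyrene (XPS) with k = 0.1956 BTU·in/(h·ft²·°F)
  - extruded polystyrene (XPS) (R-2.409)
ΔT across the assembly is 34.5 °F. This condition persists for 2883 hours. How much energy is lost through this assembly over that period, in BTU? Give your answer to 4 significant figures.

0.4854 × 1.271 = 0.61694
7.035/0.1956 = 35.966
R_total = 0.61694 + 35.966 + 2.409 = 38.992 ft²·°F·h/BTU
Q = 1672 × 34.5 / 38.992 = 1479.4 BTU/h
E = 1479.4 × 2883 = 4265000 BTU

4265000 BTU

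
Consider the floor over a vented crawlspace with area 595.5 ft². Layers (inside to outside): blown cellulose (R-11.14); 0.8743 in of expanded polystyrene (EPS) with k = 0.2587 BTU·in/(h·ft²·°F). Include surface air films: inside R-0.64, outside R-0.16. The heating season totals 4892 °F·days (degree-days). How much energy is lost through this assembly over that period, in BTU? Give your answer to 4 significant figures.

0.8743/0.2587 = 3.3796
R_total = 0.64 + 11.14 + 3.3796 + 0.16 = 15.32 ft²·°F·h/BTU
E = A × HDD × 24 / R = 595.5 × 4892 × 24 / 15.32 = 4563900 BTU

4564000 BTU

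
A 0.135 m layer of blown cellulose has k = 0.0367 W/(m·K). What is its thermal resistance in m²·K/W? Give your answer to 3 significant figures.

3.68 m²·K/W

R = L/k = 0.135/0.0367 = 3.678 m²·K/W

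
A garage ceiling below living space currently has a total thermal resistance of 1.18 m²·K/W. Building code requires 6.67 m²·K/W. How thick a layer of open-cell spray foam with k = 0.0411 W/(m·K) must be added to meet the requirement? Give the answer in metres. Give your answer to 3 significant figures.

0.226 m

ΔR = 6.67 − 1.18 = 5.49 m²·K/W
L = ΔR × k = 5.49 × 0.0411 = 0.2256 m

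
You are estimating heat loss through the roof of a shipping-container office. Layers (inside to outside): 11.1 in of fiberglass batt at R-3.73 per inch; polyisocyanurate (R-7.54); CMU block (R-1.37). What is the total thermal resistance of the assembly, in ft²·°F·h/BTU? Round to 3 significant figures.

11.1 × 3.73 = 41.4
R_total = 41.4 + 7.54 + 1.37 = 50.31 ft²·°F·h/BTU

50.3 ft²·°F·h/BTU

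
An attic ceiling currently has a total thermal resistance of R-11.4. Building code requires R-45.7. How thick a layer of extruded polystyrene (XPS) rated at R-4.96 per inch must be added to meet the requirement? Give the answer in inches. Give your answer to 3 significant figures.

ΔR = 45.7 − 11.4 = 34.3 ft²·°F·h/BTU
L = ΔR / (R/in) = 34.3/4.96 = 6.915 in

6.92 in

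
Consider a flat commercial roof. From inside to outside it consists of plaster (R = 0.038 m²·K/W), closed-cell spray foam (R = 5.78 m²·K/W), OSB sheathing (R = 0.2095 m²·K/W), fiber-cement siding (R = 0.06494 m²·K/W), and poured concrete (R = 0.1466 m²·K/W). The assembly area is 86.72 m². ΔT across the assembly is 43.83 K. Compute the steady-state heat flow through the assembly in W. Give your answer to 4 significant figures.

R_total = 0.038 + 5.78 + 0.2095 + 0.06494 + 0.1466 = 6.239 m²·K/W
Q = A·ΔT/R = 86.72 × 43.83 / 6.239 = 609.22 W

609.2 W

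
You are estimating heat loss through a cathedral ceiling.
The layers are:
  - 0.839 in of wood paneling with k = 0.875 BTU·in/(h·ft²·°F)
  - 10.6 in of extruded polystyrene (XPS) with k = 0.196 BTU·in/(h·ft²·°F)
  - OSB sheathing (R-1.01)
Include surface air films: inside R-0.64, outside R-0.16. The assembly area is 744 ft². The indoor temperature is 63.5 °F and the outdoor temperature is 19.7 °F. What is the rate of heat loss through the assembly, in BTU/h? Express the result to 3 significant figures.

0.839/0.875 = 0.9589
10.6/0.196 = 54.08
R_total = 0.64 + 0.9589 + 54.08 + 1.01 + 0.16 = 56.85 ft²·°F·h/BTU
Q = A·ΔT/R = 744 × (63.5 − 19.7) / 56.85 = 573.2 BTU/h

573 BTU/h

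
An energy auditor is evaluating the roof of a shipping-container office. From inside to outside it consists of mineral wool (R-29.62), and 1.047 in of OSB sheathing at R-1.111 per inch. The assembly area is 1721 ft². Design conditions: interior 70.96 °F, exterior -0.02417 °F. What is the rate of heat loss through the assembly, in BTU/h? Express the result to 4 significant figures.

3969 BTU/h

1.047 × 1.111 = 1.1632
R_total = 29.62 + 1.1632 = 30.783 ft²·°F·h/BTU
Q = A·ΔT/R = 1721 × (70.96 − (-0.02417)) / 30.783 = 3968.5 BTU/h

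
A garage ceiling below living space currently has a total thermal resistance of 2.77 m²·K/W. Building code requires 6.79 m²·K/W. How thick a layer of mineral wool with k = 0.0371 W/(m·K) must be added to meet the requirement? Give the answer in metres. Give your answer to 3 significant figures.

0.149 m

ΔR = 6.79 − 2.77 = 4.02 m²·K/W
L = ΔR × k = 4.02 × 0.0371 = 0.1491 m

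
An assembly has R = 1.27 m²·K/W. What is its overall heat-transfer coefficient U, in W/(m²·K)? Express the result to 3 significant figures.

0.787 W/(m²·K)

U = 1/R = 1/1.27 = 0.7874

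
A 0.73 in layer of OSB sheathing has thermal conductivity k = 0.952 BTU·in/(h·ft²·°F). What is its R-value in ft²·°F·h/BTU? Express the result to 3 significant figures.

0.767 ft²·°F·h/BTU

R = L/k = 0.73/0.952 = 0.7668 ft²·°F·h/BTU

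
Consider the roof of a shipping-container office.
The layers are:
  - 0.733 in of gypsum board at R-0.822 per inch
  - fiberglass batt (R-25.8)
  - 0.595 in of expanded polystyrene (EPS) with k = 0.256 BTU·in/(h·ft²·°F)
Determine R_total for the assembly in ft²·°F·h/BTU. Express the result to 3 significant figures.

28.7 ft²·°F·h/BTU

0.733 × 0.822 = 0.6025
0.595/0.256 = 2.324
R_total = 0.6025 + 25.8 + 2.324 = 28.73 ft²·°F·h/BTU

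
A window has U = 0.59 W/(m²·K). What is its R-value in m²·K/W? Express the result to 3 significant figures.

R = 1/U = 1/0.59 = 1.695

1.69 m²·K/W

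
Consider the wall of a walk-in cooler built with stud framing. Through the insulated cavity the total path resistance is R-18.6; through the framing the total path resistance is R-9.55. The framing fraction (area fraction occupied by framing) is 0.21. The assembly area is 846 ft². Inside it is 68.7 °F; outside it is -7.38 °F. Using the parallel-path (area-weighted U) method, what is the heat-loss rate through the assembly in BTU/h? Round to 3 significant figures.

4150 BTU/h

U_eff = 0.79/18.6 + 0.21/9.55 = 0.04247 + 0.02199 = 0.06446
R_eff = 1/U_eff = 15.51 ft²·°F·h/BTU
Q = 846 × (68.7 − (-7.38)) / 15.51 = 4149 BTU/h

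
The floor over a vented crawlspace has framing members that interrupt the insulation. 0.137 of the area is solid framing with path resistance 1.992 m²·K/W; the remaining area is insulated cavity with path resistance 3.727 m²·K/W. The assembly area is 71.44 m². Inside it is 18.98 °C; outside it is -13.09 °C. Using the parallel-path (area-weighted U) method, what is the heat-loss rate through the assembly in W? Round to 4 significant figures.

688.1 W

U_eff = 0.863/3.727 + 0.137/1.992 = 0.23155 + 0.068775 = 0.30033
R_eff = 1/U_eff = 3.3297 m²·K/W
Q = 71.44 × (18.98 − (-13.09)) / 3.3297 = 688.08 W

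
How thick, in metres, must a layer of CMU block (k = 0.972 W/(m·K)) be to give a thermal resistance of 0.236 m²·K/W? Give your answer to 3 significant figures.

0.229 m

L = R·k = 0.236 × 0.972 = 0.2294 m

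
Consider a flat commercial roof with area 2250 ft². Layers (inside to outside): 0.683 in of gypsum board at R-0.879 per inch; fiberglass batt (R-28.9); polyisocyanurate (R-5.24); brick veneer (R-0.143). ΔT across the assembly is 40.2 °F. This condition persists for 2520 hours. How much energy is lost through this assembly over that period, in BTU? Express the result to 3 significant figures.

6530000 BTU

0.683 × 0.879 = 0.6004
R_total = 0.6004 + 28.9 + 5.24 + 0.143 = 34.88 ft²·°F·h/BTU
Q = 2250 × 40.2 / 34.88 = 2593 BTU/h
E = 2593 × 2520 = 6534000 BTU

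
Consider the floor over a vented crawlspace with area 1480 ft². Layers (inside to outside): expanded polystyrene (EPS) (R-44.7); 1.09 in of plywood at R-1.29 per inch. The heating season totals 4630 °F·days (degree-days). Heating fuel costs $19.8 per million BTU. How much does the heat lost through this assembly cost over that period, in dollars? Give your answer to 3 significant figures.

70.6 dollars

1.09 × 1.29 = 1.406
R_total = 44.7 + 1.406 = 46.11 ft²·°F·h/BTU
E = A × HDD × 24 / R = 1480 × 4630 × 24 / 46.11 = 3567000 BTU
Cost = 3567000/10⁶ × 19.8 = $70.63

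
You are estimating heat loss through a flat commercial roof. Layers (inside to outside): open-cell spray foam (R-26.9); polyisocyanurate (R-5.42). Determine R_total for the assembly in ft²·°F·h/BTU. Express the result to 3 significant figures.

R_total = 26.9 + 5.42 = 32.32 ft²·°F·h/BTU

32.3 ft²·°F·h/BTU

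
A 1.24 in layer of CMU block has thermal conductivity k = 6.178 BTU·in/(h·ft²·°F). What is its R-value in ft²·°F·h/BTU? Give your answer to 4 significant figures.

R = L/k = 1.24/6.178 = 0.20071 ft²·°F·h/BTU

0.2007 ft²·°F·h/BTU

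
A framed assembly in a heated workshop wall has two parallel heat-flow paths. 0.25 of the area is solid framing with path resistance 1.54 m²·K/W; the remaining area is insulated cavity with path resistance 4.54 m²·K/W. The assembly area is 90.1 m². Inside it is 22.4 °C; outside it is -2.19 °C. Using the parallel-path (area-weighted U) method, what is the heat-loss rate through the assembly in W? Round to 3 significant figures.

U_eff = 0.75/4.54 + 0.25/1.54 = 0.1652 + 0.1623 = 0.3275
R_eff = 1/U_eff = 3.053 m²·K/W
Q = 90.1 × (22.4 − (-2.19)) / 3.053 = 725.7 W

726 W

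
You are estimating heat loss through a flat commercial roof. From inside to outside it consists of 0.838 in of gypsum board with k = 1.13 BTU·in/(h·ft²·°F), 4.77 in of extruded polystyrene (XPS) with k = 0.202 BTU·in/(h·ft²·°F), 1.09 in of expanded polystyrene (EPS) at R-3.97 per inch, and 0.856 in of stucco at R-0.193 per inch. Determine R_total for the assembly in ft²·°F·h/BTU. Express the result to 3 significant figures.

0.838/1.13 = 0.7416
4.77/0.202 = 23.61
1.09 × 3.97 = 4.327
0.856 × 0.193 = 0.1652
R_total = 0.7416 + 23.61 + 4.327 + 0.1652 = 28.85 ft²·°F·h/BTU

28.8 ft²·°F·h/BTU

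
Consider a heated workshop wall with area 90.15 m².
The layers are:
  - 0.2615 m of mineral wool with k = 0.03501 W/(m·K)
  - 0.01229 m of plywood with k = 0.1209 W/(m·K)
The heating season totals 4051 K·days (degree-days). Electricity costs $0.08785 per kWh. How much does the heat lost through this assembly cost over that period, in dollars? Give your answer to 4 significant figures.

101.7 dollars

0.2615/0.03501 = 7.4693
0.01229/0.1209 = 0.10165
R_total = 7.4693 + 0.10165 = 7.5709 m²·K/W
E = A × HDD × 24 / R / 1000 = 90.15 × 4051 × 24 / 7.5709 / 1000 = 1157.7 kWh
Cost = 1157.7 × 0.08785 = $101.7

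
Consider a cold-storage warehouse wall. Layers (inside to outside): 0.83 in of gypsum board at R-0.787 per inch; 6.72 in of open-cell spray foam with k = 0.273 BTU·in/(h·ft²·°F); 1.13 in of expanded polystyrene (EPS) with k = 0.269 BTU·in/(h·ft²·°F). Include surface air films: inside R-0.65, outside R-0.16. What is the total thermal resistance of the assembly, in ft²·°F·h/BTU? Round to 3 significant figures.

30.3 ft²·°F·h/BTU

0.83 × 0.787 = 0.6532
6.72/0.273 = 24.62
1.13/0.269 = 4.201
R_total = 0.65 + 0.6532 + 24.62 + 4.201 + 0.16 = 30.28 ft²·°F·h/BTU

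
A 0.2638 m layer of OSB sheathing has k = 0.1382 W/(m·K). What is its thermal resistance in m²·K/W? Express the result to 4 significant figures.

R = L/k = 0.2638/0.1382 = 1.9088 m²·K/W

1.909 m²·K/W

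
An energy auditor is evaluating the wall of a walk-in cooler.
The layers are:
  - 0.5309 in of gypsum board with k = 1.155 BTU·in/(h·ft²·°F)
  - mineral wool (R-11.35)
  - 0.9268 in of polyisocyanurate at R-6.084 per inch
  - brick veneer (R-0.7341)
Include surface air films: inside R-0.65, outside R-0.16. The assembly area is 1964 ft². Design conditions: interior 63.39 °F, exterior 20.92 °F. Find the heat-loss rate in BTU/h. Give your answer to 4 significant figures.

4392 BTU/h

0.5309/1.155 = 0.45965
0.9268 × 6.084 = 5.6387
R_total = 0.65 + 0.45965 + 11.35 + 5.6387 + 0.7341 + 0.16 = 18.992 ft²·°F·h/BTU
Q = A·ΔT/R = 1964 × (63.39 − 20.92) / 18.992 = 4391.8 BTU/h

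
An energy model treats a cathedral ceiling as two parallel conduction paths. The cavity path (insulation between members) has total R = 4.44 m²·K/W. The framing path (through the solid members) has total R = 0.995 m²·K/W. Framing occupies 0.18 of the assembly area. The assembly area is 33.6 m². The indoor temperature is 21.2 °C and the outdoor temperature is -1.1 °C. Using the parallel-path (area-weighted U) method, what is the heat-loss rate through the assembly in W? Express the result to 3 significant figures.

274 W

U_eff = 0.82/4.44 + 0.18/0.995 = 0.1847 + 0.1809 = 0.3656
R_eff = 1/U_eff = 2.735 m²·K/W
Q = 33.6 × (21.2 − (-1.1)) / 2.735 = 273.9 W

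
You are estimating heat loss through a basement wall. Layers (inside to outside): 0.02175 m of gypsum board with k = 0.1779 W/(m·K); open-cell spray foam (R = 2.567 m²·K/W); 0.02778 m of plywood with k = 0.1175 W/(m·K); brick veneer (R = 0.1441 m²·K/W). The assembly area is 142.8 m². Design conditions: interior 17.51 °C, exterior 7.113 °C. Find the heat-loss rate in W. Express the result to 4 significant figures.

483.6 W

0.02175/0.1779 = 0.12226
0.02778/0.1175 = 0.23643
R_total = 0.12226 + 2.567 + 0.23643 + 0.1441 = 3.0698 m²·K/W
Q = A·ΔT/R = 142.8 × (17.51 − 7.113) / 3.0698 = 483.65 W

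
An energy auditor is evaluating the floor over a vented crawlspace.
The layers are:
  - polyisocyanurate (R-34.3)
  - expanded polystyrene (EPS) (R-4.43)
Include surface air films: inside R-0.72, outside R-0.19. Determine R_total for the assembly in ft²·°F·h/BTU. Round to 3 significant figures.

39.6 ft²·°F·h/BTU

R_total = 0.72 + 34.3 + 4.43 + 0.19 = 39.64 ft²·°F·h/BTU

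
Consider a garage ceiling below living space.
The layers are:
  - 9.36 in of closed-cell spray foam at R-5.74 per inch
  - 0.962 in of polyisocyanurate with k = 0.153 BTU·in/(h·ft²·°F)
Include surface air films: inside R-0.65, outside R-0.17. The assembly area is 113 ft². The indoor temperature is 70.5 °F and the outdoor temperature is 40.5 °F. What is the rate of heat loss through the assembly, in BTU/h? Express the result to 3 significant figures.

55.7 BTU/h

9.36 × 5.74 = 53.73
0.962/0.153 = 6.288
R_total = 0.65 + 53.73 + 6.288 + 0.17 = 60.83 ft²·°F·h/BTU
Q = A·ΔT/R = 113 × (70.5 − 40.5) / 60.83 = 55.73 BTU/h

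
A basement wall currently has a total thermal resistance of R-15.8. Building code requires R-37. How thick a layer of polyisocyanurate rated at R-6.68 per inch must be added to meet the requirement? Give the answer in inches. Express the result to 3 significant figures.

3.17 in

ΔR = 37 − 15.8 = 21.2 ft²·°F·h/BTU
L = ΔR / (R/in) = 21.2/6.68 = 3.174 in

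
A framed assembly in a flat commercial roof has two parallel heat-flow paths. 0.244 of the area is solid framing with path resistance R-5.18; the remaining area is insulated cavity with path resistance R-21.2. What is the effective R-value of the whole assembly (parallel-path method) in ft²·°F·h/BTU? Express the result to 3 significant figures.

12.1 ft²·°F·h/BTU

U_eff = 0.756/21.2 + 0.244/5.18 = 0.03566 + 0.0471 = 0.08276
R_eff = 1/U_eff = 12.08 ft²·°F·h/BTU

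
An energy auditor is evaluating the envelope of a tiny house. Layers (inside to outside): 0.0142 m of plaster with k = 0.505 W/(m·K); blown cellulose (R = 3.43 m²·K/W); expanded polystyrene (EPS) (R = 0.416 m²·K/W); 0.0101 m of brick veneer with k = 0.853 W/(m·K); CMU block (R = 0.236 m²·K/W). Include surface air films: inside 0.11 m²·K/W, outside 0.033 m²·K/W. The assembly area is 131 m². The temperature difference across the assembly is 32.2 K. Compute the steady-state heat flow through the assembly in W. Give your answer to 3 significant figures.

0.0142/0.505 = 0.02812
0.0101/0.853 = 0.01184
R_total = 0.11 + 0.02812 + 3.43 + 0.416 + 0.01184 + 0.236 + 0.033 = 4.265 m²·K/W
Q = A·ΔT/R = 131 × 32.2 / 4.265 = 989 W

989 W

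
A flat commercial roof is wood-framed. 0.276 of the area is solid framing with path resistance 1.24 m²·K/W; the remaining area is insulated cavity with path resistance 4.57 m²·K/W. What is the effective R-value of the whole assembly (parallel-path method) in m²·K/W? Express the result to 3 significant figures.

U_eff = 0.724/4.57 + 0.276/1.24 = 0.1584 + 0.2226 = 0.381
R_eff = 1/U_eff = 2.625 m²·K/W

2.62 m²·K/W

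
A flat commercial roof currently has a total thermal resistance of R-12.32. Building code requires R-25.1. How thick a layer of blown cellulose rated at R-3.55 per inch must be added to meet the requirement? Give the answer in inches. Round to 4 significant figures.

ΔR = 25.1 − 12.32 = 12.78 ft²·°F·h/BTU
L = ΔR / (R/in) = 12.78/3.55 = 3.6 in

3.600 in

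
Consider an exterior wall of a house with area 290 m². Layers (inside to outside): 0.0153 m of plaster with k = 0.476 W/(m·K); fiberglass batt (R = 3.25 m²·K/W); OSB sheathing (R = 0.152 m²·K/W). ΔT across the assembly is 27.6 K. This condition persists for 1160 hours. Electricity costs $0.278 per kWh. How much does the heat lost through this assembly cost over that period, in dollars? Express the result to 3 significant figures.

752 dollars

0.0153/0.476 = 0.03214
R_total = 0.03214 + 3.25 + 0.152 = 3.434 m²·K/W
Q = 290 × 27.6 / 3.434 = 2331 W
E = 2331 W × 1160 h / 1000 = 2704 kWh
Cost = 2704 × 0.278 = $751.6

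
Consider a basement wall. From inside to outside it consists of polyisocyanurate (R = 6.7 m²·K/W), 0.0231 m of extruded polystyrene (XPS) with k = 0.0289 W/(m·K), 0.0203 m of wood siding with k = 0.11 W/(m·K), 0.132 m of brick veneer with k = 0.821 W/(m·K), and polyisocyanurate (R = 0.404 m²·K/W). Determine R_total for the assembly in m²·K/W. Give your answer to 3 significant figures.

0.0231/0.0289 = 0.7993
0.0203/0.11 = 0.1845
0.132/0.821 = 0.1608
R_total = 6.7 + 0.7993 + 0.1845 + 0.1608 + 0.404 = 8.249 m²·K/W

8.25 m²·K/W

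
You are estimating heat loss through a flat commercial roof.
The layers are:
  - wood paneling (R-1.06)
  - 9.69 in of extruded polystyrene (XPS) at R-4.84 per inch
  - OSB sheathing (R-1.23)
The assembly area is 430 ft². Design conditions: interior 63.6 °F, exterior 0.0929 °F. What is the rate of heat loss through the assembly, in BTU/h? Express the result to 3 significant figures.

9.69 × 4.84 = 46.9
R_total = 1.06 + 46.9 + 1.23 = 49.19 ft²·°F·h/BTU
Q = A·ΔT/R = 430 × (63.6 − 0.0929) / 49.19 = 555.2 BTU/h

555 BTU/h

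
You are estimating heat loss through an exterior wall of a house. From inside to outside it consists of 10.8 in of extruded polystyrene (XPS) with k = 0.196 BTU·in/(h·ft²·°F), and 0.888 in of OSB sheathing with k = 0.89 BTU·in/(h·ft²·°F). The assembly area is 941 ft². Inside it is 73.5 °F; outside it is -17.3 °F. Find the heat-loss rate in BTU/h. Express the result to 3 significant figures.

10.8/0.196 = 55.1
0.888/0.89 = 0.9978
R_total = 55.1 + 0.9978 = 56.1 ft²·°F·h/BTU
Q = A·ΔT/R = 941 × (73.5 − (-17.3)) / 56.1 = 1523 BTU/h

1520 BTU/h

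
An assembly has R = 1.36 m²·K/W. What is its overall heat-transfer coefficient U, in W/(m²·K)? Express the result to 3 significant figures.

U = 1/R = 1/1.36 = 0.7353

0.735 W/(m²·K)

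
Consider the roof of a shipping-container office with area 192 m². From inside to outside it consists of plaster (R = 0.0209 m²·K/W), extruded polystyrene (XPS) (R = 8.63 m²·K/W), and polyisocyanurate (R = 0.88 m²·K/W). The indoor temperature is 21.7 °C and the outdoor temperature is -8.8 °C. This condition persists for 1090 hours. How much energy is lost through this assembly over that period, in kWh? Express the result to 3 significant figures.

670 kWh

R_total = 0.0209 + 8.63 + 0.88 = 9.531 m²·K/W
Q = 192 × (21.7 − (-8.8)) / 9.531 = 614.4 W
E = 614.4 W × 1090 h / 1000 = 669.7 kWh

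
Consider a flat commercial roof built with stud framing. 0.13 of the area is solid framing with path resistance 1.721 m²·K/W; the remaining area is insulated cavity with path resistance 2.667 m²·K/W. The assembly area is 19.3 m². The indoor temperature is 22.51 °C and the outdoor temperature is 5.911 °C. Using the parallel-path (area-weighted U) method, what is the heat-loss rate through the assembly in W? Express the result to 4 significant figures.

128.7 W

U_eff = 0.87/2.667 + 0.13/1.721 = 0.32621 + 0.075537 = 0.40175
R_eff = 1/U_eff = 2.4891 m²·K/W
Q = 19.3 × (22.51 − 5.911) / 2.4891 = 128.7 W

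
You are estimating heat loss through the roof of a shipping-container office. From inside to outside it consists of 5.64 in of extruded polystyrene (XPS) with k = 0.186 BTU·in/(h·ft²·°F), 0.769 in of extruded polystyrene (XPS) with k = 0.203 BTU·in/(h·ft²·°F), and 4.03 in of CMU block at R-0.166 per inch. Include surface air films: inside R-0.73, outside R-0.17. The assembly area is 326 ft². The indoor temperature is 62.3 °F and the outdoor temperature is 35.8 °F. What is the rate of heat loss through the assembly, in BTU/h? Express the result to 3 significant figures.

242 BTU/h

5.64/0.186 = 30.32
0.769/0.203 = 3.788
4.03 × 0.166 = 0.669
R_total = 0.73 + 30.32 + 3.788 + 0.669 + 0.17 = 35.68 ft²·°F·h/BTU
Q = A·ΔT/R = 326 × (62.3 − 35.8) / 35.68 = 242.1 BTU/h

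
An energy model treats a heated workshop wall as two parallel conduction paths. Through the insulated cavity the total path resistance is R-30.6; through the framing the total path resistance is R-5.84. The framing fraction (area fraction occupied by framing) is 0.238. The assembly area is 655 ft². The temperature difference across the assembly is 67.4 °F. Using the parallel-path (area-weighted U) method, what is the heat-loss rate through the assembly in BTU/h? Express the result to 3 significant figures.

U_eff = 0.762/30.6 + 0.238/5.84 = 0.0249 + 0.04075 = 0.06566
R_eff = 1/U_eff = 15.23 ft²·°F·h/BTU
Q = 655 × 67.4 / 15.23 = 2898 BTU/h

2900 BTU/h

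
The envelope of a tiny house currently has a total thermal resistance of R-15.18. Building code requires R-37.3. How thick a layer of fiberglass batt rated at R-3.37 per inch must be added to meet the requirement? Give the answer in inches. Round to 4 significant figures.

ΔR = 37.3 − 15.18 = 22.12 ft²·°F·h/BTU
L = ΔR / (R/in) = 22.12/3.37 = 6.5638 in

6.564 in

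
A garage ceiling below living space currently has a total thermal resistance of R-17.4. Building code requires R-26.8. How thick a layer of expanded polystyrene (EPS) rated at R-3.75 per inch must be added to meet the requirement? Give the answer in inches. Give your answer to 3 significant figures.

2.51 in

ΔR = 26.8 − 17.4 = 9.4 ft²·°F·h/BTU
L = ΔR / (R/in) = 9.4/3.75 = 2.507 in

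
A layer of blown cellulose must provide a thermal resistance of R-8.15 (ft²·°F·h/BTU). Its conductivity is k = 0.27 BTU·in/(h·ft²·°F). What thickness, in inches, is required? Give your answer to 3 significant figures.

2.20 in

L = R × k = 8.15 × 0.27 = 2.201 in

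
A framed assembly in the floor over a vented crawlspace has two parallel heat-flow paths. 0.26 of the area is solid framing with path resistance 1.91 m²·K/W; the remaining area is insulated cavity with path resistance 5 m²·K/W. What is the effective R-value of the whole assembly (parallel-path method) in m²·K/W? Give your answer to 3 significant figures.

3.52 m²·K/W

U_eff = 0.74/5 + 0.26/1.91 = 0.148 + 0.1361 = 0.2841
R_eff = 1/U_eff = 3.52 m²·K/W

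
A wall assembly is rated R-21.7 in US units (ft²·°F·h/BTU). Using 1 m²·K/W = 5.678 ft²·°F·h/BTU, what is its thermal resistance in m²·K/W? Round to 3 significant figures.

R_SI = 21.7/5.678 = 3.822

3.82 m²·K/W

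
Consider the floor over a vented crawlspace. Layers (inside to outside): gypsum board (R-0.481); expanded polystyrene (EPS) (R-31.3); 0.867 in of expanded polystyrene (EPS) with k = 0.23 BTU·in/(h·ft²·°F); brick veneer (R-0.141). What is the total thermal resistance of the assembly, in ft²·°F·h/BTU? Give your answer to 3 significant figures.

35.7 ft²·°F·h/BTU

0.867/0.23 = 3.77
R_total = 0.481 + 31.3 + 3.77 + 0.141 = 35.69 ft²·°F·h/BTU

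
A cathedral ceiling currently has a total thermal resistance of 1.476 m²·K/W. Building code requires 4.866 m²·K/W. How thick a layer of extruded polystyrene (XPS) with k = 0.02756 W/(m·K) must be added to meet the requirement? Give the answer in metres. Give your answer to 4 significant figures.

ΔR = 4.866 − 1.476 = 3.39 m²·K/W
L = ΔR × k = 3.39 × 0.02756 = 0.093428 m

0.09343 m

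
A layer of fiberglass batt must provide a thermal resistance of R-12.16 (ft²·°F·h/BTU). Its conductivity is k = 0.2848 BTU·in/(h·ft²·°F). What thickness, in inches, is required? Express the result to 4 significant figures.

L = R × k = 12.16 × 0.2848 = 3.4632 in

3.463 in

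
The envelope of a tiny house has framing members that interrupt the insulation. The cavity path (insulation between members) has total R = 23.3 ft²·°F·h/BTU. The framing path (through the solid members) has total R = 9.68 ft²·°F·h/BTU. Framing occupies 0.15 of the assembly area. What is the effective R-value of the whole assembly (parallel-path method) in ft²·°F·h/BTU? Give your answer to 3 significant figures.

U_eff = 0.85/23.3 + 0.15/9.68 = 0.03648 + 0.0155 = 0.05198
R_eff = 1/U_eff = 19.24 ft²·°F·h/BTU

19.2 ft²·°F·h/BTU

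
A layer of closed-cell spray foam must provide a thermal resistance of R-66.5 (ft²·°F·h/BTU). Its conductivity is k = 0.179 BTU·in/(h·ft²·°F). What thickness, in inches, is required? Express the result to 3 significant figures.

L = R × k = 66.5 × 0.179 = 11.9 in

11.9 in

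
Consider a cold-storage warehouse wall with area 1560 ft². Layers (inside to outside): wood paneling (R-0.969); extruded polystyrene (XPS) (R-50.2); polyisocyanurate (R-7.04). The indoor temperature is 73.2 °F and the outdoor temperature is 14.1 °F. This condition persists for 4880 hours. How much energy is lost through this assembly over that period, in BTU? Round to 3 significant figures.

7730000 BTU

R_total = 0.969 + 50.2 + 7.04 = 58.21 ft²·°F·h/BTU
Q = 1560 × (73.2 − 14.1) / 58.21 = 1584 BTU/h
E = 1584 × 4880 = 7729000 BTU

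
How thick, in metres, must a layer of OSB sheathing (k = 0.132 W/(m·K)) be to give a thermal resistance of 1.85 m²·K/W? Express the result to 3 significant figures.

0.244 m

L = R·k = 1.85 × 0.132 = 0.2442 m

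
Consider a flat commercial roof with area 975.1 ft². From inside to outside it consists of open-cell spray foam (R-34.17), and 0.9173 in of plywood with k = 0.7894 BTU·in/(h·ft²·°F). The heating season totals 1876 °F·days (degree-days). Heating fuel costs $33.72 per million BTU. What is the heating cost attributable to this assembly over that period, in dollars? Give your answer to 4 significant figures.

0.9173/0.7894 = 1.162
R_total = 34.17 + 1.162 = 35.332 ft²·°F·h/BTU
E = A × HDD × 24 / R = 975.1 × 1876 × 24 / 35.332 = 1242600 BTU
Cost = 1242600/10⁶ × 33.72 = $41.9

41.90 dollars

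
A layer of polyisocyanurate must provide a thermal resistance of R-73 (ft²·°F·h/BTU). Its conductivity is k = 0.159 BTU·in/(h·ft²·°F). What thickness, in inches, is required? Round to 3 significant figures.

11.6 in

L = R × k = 73 × 0.159 = 11.61 in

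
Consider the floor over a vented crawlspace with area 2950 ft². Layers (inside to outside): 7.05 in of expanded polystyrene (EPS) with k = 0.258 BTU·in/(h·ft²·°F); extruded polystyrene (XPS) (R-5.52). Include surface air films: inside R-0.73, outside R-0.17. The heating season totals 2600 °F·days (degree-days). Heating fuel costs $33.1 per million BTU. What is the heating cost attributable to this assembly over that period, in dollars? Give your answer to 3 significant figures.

7.05/0.258 = 27.33
R_total = 0.73 + 27.33 + 5.52 + 0.17 = 33.75 ft²·°F·h/BTU
E = A × HDD × 24 / R = 2950 × 2600 × 24 / 33.75 = 5455000 BTU
Cost = 5455000/10⁶ × 33.1 = $180.6

181 dollars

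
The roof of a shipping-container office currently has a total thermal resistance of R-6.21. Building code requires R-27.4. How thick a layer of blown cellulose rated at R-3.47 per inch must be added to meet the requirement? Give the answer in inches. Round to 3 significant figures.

6.11 in

ΔR = 27.4 − 6.21 = 21.19 ft²·°F·h/BTU
L = ΔR / (R/in) = 21.19/3.47 = 6.107 in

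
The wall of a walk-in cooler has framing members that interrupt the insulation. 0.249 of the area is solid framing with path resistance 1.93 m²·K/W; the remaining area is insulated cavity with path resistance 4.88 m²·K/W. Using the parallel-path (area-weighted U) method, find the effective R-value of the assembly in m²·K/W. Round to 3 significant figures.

3.53 m²·K/W

U_eff = 0.751/4.88 + 0.249/1.93 = 0.1539 + 0.129 = 0.2829
R_eff = 1/U_eff = 3.535 m²·K/W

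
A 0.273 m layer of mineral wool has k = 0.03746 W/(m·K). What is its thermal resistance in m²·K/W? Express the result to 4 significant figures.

R = L/k = 0.273/0.03746 = 7.2878 m²·K/W

7.288 m²·K/W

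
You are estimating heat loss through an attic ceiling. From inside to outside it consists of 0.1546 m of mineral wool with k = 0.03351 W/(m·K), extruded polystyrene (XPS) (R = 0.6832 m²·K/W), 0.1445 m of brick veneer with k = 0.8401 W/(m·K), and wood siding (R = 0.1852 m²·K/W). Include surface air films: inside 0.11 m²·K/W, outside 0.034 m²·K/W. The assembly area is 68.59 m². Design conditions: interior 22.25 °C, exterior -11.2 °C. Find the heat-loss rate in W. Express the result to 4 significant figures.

395.7 W

0.1546/0.03351 = 4.6135
0.1445/0.8401 = 0.172
R_total = 0.11 + 4.6135 + 0.6832 + 0.172 + 0.1852 + 0.034 = 5.798 m²·K/W
Q = A·ΔT/R = 68.59 × (22.25 − (-11.2)) / 5.798 = 395.71 W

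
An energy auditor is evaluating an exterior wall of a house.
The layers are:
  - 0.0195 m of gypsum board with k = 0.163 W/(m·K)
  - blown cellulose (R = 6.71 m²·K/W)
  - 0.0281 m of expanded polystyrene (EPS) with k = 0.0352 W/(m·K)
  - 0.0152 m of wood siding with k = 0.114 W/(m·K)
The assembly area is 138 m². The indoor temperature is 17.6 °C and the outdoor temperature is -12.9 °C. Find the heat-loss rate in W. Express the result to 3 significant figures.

0.0195/0.163 = 0.1196
0.0281/0.0352 = 0.7983
0.0152/0.114 = 0.1333
R_total = 0.1196 + 6.71 + 0.7983 + 0.1333 = 7.761 m²·K/W
Q = A·ΔT/R = 138 × (17.6 − (-12.9)) / 7.761 = 542.3 W

542 W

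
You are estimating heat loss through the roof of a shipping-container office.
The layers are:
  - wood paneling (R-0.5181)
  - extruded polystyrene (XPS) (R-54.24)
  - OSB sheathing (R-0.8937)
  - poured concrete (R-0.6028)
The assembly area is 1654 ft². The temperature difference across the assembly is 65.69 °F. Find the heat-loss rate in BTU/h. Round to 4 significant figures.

R_total = 0.5181 + 54.24 + 0.8937 + 0.6028 = 56.255 ft²·°F·h/BTU
Q = A·ΔT/R = 1654 × 65.69 / 56.255 = 1931.4 BTU/h

1931 BTU/h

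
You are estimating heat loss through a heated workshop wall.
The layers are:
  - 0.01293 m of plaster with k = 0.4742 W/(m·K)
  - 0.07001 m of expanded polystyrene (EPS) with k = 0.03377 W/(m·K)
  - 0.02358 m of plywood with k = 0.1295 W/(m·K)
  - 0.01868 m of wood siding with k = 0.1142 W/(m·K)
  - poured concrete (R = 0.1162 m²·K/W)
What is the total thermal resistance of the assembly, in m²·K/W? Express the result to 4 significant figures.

0.01293/0.4742 = 0.027267
0.07001/0.03377 = 2.0731
0.02358/0.1295 = 0.18208
0.01868/0.1142 = 0.16357
R_total = 0.027267 + 2.0731 + 0.18208 + 0.16357 + 0.1162 = 2.5623 m²·K/W

2.562 m²·K/W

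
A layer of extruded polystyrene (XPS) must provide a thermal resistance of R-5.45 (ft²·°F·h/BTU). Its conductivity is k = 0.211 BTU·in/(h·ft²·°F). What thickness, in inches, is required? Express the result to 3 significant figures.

L = R × k = 5.45 × 0.211 = 1.15 in

1.15 in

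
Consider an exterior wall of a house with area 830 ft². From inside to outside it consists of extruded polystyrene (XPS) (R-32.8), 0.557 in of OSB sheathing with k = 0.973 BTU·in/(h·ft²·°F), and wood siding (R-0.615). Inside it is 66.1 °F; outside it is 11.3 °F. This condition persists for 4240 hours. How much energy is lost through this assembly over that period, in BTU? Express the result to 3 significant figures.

0.557/0.973 = 0.5725
R_total = 32.8 + 0.5725 + 0.615 = 33.99 ft²·°F·h/BTU
Q = 830 × (66.1 − 11.3) / 33.99 = 1338 BTU/h
E = 1338 × 4240 = 5674000 BTU

5670000 BTU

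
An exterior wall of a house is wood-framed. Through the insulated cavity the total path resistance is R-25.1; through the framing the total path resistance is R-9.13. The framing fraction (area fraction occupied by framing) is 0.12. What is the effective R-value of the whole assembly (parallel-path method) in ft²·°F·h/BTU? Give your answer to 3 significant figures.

20.7 ft²·°F·h/BTU

U_eff = 0.88/25.1 + 0.12/9.13 = 0.03506 + 0.01314 = 0.0482
R_eff = 1/U_eff = 20.75 ft²·°F·h/BTU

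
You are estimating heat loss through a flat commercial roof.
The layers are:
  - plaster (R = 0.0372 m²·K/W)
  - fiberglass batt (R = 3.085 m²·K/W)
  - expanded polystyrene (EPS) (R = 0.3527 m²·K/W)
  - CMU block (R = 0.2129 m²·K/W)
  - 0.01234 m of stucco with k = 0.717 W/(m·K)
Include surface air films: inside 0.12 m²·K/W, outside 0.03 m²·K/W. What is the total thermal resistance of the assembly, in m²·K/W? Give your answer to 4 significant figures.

3.855 m²·K/W

0.01234/0.717 = 0.017211
R_total = 0.12 + 0.0372 + 3.085 + 0.3527 + 0.2129 + 0.017211 + 0.03 = 3.855 m²·K/W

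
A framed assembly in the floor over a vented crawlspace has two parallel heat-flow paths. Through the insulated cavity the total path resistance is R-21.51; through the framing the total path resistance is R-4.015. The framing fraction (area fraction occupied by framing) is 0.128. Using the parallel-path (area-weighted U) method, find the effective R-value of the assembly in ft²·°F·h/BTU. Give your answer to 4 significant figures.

13.81 ft²·°F·h/BTU

U_eff = 0.872/21.51 + 0.128/4.015 = 0.040539 + 0.03188 = 0.07242
R_eff = 1/U_eff = 13.808 ft²·°F·h/BTU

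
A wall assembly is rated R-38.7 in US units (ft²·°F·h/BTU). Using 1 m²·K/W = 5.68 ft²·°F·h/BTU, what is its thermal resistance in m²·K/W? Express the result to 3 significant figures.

6.81 m²·K/W

R_SI = 38.7/5.68 = 6.813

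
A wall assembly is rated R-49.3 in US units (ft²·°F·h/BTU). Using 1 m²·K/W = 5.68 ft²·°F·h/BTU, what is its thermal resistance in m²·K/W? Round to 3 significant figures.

R_SI = 49.3/5.68 = 8.68

8.68 m²·K/W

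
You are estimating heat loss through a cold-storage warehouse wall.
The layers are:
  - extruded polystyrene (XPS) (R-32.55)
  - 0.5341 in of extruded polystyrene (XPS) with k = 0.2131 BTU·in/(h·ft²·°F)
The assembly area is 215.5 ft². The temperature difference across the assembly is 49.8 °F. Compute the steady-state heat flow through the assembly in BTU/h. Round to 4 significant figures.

0.5341/0.2131 = 2.5063
R_total = 32.55 + 2.5063 = 35.056 ft²·°F·h/BTU
Q = A·ΔT/R = 215.5 × 49.8 / 35.056 = 306.13 BTU/h

306.1 BTU/h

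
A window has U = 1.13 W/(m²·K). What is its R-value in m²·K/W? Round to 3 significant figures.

0.885 m²·K/W

R = 1/U = 1/1.13 = 0.885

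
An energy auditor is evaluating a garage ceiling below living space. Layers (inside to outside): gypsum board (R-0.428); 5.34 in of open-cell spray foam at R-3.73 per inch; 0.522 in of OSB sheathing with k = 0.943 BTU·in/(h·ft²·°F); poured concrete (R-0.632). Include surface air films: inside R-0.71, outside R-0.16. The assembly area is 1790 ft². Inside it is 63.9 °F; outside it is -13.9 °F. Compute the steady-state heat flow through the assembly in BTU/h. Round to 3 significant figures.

6220 BTU/h

5.34 × 3.73 = 19.92
0.522/0.943 = 0.5536
R_total = 0.71 + 0.428 + 19.92 + 0.5536 + 0.632 + 0.16 = 22.4 ft²·°F·h/BTU
Q = A·ΔT/R = 1790 × (63.9 − (-13.9)) / 22.4 = 6217 BTU/h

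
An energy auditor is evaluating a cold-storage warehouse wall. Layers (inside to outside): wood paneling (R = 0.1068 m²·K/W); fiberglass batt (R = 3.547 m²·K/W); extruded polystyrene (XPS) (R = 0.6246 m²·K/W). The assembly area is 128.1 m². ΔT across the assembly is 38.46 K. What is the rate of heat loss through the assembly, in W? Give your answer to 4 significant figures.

R_total = 0.1068 + 3.547 + 0.6246 = 4.2784 m²·K/W
Q = A·ΔT/R = 128.1 × 38.46 / 4.2784 = 1151.5 W

1152 W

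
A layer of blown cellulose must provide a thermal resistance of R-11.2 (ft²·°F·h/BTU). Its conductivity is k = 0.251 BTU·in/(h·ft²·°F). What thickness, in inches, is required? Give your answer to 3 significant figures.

L = R × k = 11.2 × 0.251 = 2.811 in

2.81 in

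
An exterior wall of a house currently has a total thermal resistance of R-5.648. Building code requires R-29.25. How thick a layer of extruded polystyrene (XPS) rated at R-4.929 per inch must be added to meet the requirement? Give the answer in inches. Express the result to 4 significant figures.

ΔR = 29.25 − 5.648 = 23.602 ft²·°F·h/BTU
L = ΔR / (R/in) = 23.602/4.929 = 4.7884 in

4.788 in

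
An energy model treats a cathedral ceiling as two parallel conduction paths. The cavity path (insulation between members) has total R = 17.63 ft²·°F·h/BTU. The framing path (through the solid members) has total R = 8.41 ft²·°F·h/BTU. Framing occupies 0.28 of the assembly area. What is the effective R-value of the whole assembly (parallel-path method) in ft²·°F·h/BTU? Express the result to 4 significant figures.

U_eff = 0.72/17.63 + 0.28/8.41 = 0.040839 + 0.033294 = 0.074133
R_eff = 1/U_eff = 13.489 ft²·°F·h/BTU

13.49 ft²·°F·h/BTU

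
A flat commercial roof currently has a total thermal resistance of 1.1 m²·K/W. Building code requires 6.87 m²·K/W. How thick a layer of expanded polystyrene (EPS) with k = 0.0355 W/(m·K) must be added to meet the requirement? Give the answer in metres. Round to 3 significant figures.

ΔR = 6.87 − 1.1 = 5.77 m²·K/W
L = ΔR × k = 5.77 × 0.0355 = 0.2048 m

0.205 m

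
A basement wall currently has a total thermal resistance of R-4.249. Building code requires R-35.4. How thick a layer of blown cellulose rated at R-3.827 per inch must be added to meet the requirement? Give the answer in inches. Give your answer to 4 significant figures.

ΔR = 35.4 − 4.249 = 31.151 ft²·°F·h/BTU
L = ΔR / (R/in) = 31.151/3.827 = 8.1398 in

8.140 in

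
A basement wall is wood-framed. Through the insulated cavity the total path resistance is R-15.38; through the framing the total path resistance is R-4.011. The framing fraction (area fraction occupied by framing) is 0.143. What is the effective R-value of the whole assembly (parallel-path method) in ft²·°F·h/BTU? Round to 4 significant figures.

U_eff = 0.857/15.38 + 0.143/4.011 = 0.055722 + 0.035652 = 0.091374
R_eff = 1/U_eff = 10.944 ft²·°F·h/BTU

10.94 ft²·°F·h/BTU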